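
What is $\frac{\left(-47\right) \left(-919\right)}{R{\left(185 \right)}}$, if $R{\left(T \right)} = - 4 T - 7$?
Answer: $- \frac{43193}{747} \approx -57.822$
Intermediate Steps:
$R{\left(T \right)} = -7 - 4 T$
$\frac{\left(-47\right) \left(-919\right)}{R{\left(185 \right)}} = \frac{\left(-47\right) \left(-919\right)}{-7 - 740} = \frac{43193}{-7 - 740} = \frac{43193}{-747} = 43193 \left(- \frac{1}{747}\right) = - \frac{43193}{747}$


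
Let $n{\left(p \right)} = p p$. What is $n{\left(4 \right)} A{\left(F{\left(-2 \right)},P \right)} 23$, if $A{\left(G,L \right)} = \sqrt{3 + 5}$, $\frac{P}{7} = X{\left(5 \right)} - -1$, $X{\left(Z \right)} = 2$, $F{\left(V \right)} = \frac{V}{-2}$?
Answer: $736 \sqrt{2} \approx 1040.9$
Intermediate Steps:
$F{\left(V \right)} = - \frac{V}{2}$ ($F{\left(V \right)} = V \left(- \frac{1}{2}\right) = - \frac{V}{2}$)
$n{\left(p \right)} = p^{2}$
$P = 21$ ($P = 7 \left(2 - -1\right) = 7 \left(2 + 1\right) = 7 \cdot 3 = 21$)
$A{\left(G,L \right)} = 2 \sqrt{2}$ ($A{\left(G,L \right)} = \sqrt{8} = 2 \sqrt{2}$)
$n{\left(4 \right)} A{\left(F{\left(-2 \right)},P \right)} 23 = 4^{2} \cdot 2 \sqrt{2} \cdot 23 = 16 \cdot 2 \sqrt{2} \cdot 23 = 32 \sqrt{2} \cdot 23 = 736 \sqrt{2}$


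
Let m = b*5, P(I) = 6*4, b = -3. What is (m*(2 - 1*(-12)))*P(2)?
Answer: -5040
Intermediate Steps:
P(I) = 24
m = -15 (m = -3*5 = -15)
(m*(2 - 1*(-12)))*P(2) = -15*(2 - 1*(-12))*24 = -15*(2 + 12)*24 = -15*14*24 = -210*24 = -5040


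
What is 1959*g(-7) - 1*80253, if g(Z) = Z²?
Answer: 15738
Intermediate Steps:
1959*g(-7) - 1*80253 = 1959*(-7)² - 1*80253 = 1959*49 - 80253 = 95991 - 80253 = 15738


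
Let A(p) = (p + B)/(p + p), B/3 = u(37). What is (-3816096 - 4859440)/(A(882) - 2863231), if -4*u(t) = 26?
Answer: 10202430336/3367159081 ≈ 3.0300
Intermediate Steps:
u(t) = -13/2 (u(t) = -¼*26 = -13/2)
B = -39/2 (B = 3*(-13/2) = -39/2 ≈ -19.500)
A(p) = (-39/2 + p)/(2*p) (A(p) = (p - 39/2)/(p + p) = (-39/2 + p)/((2*p)) = (-39/2 + p)*(1/(2*p)) = (-39/2 + p)/(2*p))
(-3816096 - 4859440)/(A(882) - 2863231) = (-3816096 - 4859440)/((¼)*(-39 + 2*882)/882 - 2863231) = -8675536/((¼)*(1/882)*(-39 + 1764) - 2863231) = -8675536/((¼)*(1/882)*1725 - 2863231) = -8675536/(575/1176 - 2863231) = -8675536/(-3367159081/1176) = -8675536*(-1176/3367159081) = 10202430336/3367159081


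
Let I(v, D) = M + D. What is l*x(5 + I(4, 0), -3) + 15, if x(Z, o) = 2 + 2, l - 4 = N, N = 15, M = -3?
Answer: 91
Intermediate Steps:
I(v, D) = -3 + D
l = 19 (l = 4 + 15 = 19)
x(Z, o) = 4
l*x(5 + I(4, 0), -3) + 15 = 19*4 + 15 = 76 + 15 = 91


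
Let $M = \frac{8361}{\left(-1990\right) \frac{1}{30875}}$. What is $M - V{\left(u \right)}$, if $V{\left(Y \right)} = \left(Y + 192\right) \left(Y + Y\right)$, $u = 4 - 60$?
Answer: $- \frac{45566839}{398} \approx -1.1449 \cdot 10^{5}$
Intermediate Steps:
$u = -56$ ($u = 4 - 60 = -56$)
$V{\left(Y \right)} = 2 Y \left(192 + Y\right)$ ($V{\left(Y \right)} = \left(192 + Y\right) 2 Y = 2 Y \left(192 + Y\right)$)
$M = - \frac{51629175}{398}$ ($M = \frac{8361}{\left(-1990\right) \frac{1}{30875}} = \frac{8361}{- \frac{398}{6175}} = 8361 \left(- \frac{6175}{398}\right) = - \frac{51629175}{398} \approx -1.2972 \cdot 10^{5}$)
$M - V{\left(u \right)} = - \frac{51629175}{398} - 2 \left(-56\right) \left(192 - 56\right) = - \frac{51629175}{398} - 2 \left(-56\right) 136 = - \frac{51629175}{398} - -15232 = - \frac{51629175}{398} + 15232 = - \frac{45566839}{398}$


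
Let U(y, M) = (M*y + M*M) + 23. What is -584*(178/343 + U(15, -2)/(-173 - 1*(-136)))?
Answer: -4447160/12691 ≈ -350.42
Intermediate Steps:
U(y, M) = 23 + M² + M*y (U(y, M) = (M*y + M²) + 23 = (M² + M*y) + 23 = 23 + M² + M*y)
-584*(178/343 + U(15, -2)/(-173 - 1*(-136))) = -584*(178/343 + (23 + (-2)² - 2*15)/(-173 - 1*(-136))) = -584*(178*(1/343) + (23 + 4 - 30)/(-173 + 136)) = -584*(178/343 - 3/(-37)) = -584*(178/343 - 3*(-1/37)) = -584*(178/343 + 3/37) = -584*7615/12691 = -4447160/12691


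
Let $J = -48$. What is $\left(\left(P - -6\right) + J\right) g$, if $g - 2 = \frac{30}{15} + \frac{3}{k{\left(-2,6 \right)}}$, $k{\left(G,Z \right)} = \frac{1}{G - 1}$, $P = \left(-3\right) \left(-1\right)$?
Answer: $195$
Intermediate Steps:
$P = 3$
$k{\left(G,Z \right)} = \frac{1}{-1 + G}$
$g = -5$ ($g = 2 + \left(\frac{30}{15} + \frac{3}{\frac{1}{-1 - 2}}\right) = 2 + \left(30 \cdot \frac{1}{15} + \frac{3}{\frac{1}{-3}}\right) = 2 + \left(2 + \frac{3}{- \frac{1}{3}}\right) = 2 + \left(2 + 3 \left(-3\right)\right) = 2 + \left(2 - 9\right) = 2 - 7 = -5$)
$\left(\left(P - -6\right) + J\right) g = \left(\left(3 - -6\right) - 48\right) \left(-5\right) = \left(\left(3 + 6\right) - 48\right) \left(-5\right) = \left(9 - 48\right) \left(-5\right) = \left(-39\right) \left(-5\right) = 195$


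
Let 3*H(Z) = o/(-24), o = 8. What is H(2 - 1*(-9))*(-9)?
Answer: 1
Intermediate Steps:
H(Z) = -1/9 (H(Z) = (8/(-24))/3 = (8*(-1/24))/3 = (1/3)*(-1/3) = -1/9)
H(2 - 1*(-9))*(-9) = -1/9*(-9) = 1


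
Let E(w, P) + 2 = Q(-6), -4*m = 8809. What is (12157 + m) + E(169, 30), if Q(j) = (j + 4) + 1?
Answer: 39807/4 ≈ 9951.8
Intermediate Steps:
m = -8809/4 (m = -¼*8809 = -8809/4 ≈ -2202.3)
Q(j) = 5 + j (Q(j) = (4 + j) + 1 = 5 + j)
E(w, P) = -3 (E(w, P) = -2 + (5 - 6) = -2 - 1 = -3)
(12157 + m) + E(169, 30) = (12157 - 8809/4) - 3 = 39819/4 - 3 = 39807/4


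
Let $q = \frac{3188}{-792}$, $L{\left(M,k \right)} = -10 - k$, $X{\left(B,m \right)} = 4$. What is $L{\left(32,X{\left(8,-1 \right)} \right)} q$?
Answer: $\frac{5579}{99} \approx 56.354$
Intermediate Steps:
$q = - \frac{797}{198}$ ($q = 3188 \left(- \frac{1}{792}\right) = - \frac{797}{198} \approx -4.0253$)
$L{\left(32,X{\left(8,-1 \right)} \right)} q = \left(-10 - 4\right) \left(- \frac{797}{198}\right) = \left(-14\right) \left(- \frac{797}{198}\right) = \frac{5579}{99}$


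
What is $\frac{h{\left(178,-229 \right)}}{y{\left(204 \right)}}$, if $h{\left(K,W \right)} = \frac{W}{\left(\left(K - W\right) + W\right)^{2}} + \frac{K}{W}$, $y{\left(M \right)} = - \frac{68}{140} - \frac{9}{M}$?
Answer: $\frac{260527295}{175949173} \approx 1.4807$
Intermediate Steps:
$y{\left(M \right)} = - \frac{17}{35} - \frac{9}{M}$ ($y{\left(M \right)} = \left(-68\right) \frac{1}{140} - \frac{9}{M} = - \frac{17}{35} - \frac{9}{M}$)
$h{\left(K,W \right)} = \frac{K}{W} + \frac{W}{K^{2}}$ ($h{\left(K,W \right)} = \frac{W}{K^{2}} + \frac{K}{W} = \frac{K}{W} + \frac{W}{K^{2}}$)
$\frac{h{\left(178,-229 \right)}}{y{\left(204 \right)}} = \frac{\frac{178}{-229} - \frac{229}{31684}}{- \frac{17}{35} - \frac{9}{204}} = \frac{178 \left(- \frac{1}{229}\right) - \frac{229}{31684}}{- \frac{17}{35} - \frac{3}{68}} = \frac{- \frac{178}{229} - \frac{229}{31684}}{- \frac{17}{35} - \frac{3}{68}} = - \frac{5692193}{7255636 \left(- \frac{1261}{2380}\right)} = \left(- \frac{5692193}{7255636}\right) \left(- \frac{2380}{1261}\right) = \frac{260527295}{175949173}$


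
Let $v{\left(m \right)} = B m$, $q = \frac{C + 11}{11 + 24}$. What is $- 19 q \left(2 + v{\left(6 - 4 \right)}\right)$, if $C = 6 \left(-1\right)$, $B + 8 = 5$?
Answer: $\frac{76}{7} \approx 10.857$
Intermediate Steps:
$B = -3$ ($B = -8 + 5 = -3$)
$C = -6$
$q = \frac{1}{7}$ ($q = \frac{-6 + 11}{11 + 24} = \frac{5}{35} = 5 \cdot \frac{1}{35} = \frac{1}{7} \approx 0.14286$)
$v{\left(m \right)} = - 3 m$
$- 19 q \left(2 + v{\left(6 - 4 \right)}\right) = \left(-19\right) \frac{1}{7} \left(2 - 3 \left(6 - 4\right)\right) = - \frac{19 \left(2 - 3 \left(6 - 4\right)\right)}{7} = - \frac{19 \left(2 - 6\right)}{7} = \left(- \frac{19}{7}\right) \left(-4\right) = \frac{76}{7}$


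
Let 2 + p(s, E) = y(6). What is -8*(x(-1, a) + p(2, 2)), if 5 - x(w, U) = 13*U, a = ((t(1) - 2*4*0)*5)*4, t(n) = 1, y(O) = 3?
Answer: 2032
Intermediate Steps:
p(s, E) = 1 (p(s, E) = -2 + 3 = 1)
a = 20 (a = ((1 - 2*4*0)*5)*4 = ((1 - 8*0)*5)*4 = ((1 + 0)*5)*4 = (1*5)*4 = 5*4 = 20)
x(w, U) = 5 - 13*U
-8*(x(-1, a) + p(2, 2)) = -8*((5 - 13*20) + 1) = -8*((5 - 260) + 1) = -8*(-255 + 1) = -8*(-254) = 2032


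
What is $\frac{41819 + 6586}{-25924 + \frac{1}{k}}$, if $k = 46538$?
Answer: $- \frac{2252671890}{1206451111} \approx -1.8672$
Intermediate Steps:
$\frac{41819 + 6586}{-25924 + \frac{1}{k}} = \frac{41819 + 6586}{-25924 + \frac{1}{46538}} = \frac{48405}{-25924 + \frac{1}{46538}} = \frac{48405}{- \frac{1206451111}{46538}} = 48405 \left(- \frac{46538}{1206451111}\right) = - \frac{2252671890}{1206451111}$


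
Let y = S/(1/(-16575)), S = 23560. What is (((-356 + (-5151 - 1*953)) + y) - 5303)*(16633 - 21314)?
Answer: 1828018329603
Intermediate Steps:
y = -390507000 (y = 23560/(1/(-16575)) = 23560/(-1/16575) = 23560*(-16575) = -390507000)
(((-356 + (-5151 - 1*953)) + y) - 5303)*(16633 - 21314) = (((-356 + (-5151 - 1*953)) - 390507000) - 5303)*(16633 - 21314) = (((-356 + (-5151 - 953)) - 390507000) - 5303)*(-4681) = (((-356 - 6104) - 390507000) - 5303)*(-4681) = ((-6460 - 390507000) - 5303)*(-4681) = (-390513460 - 5303)*(-4681) = -390518763*(-4681) = 1828018329603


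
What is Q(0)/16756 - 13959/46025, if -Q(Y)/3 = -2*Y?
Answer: -13959/46025 ≈ -0.30329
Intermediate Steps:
Q(Y) = 6*Y (Q(Y) = -(-6)*Y = 6*Y)
Q(0)/16756 - 13959/46025 = (6*0)/16756 - 13959/46025 = 0*(1/16756) - 13959*1/46025 = 0 - 13959/46025 = -13959/46025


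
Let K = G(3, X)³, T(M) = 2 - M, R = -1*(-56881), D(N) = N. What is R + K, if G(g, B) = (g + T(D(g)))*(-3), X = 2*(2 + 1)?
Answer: 56665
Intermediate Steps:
R = 56881
X = 6 (X = 2*3 = 6)
G(g, B) = -6 (G(g, B) = (g + (2 - g))*(-3) = 2*(-3) = -6)
K = -216 (K = (-6)³ = -216)
R + K = 56881 - 216 = 56665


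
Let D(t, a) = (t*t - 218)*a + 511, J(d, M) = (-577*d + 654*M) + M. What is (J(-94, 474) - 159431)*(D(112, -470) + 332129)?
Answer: -1120931480660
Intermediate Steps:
J(d, M) = -577*d + 655*M
D(t, a) = 511 + a*(-218 + t²) (D(t, a) = (t² - 218)*a + 511 = (-218 + t²)*a + 511 = a*(-218 + t²) + 511 = 511 + a*(-218 + t²))
(J(-94, 474) - 159431)*(D(112, -470) + 332129) = ((-577*(-94) + 655*474) - 159431)*((511 - 218*(-470) - 470*112²) + 332129) = ((54238 + 310470) - 159431)*((511 + 102460 - 470*12544) + 332129) = (364708 - 159431)*((511 + 102460 - 5895680) + 332129) = 205277*(-5792709 + 332129) = 205277*(-5460580) = -1120931480660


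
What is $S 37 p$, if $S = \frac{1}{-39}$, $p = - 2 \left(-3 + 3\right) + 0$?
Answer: $0$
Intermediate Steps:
$p = 0$ ($p = \left(-2\right) 0 + 0 = 0 + 0 = 0$)
$S = - \frac{1}{39} \approx -0.025641$
$S 37 p = \left(- \frac{1}{39}\right) 37 \cdot 0 = \left(- \frac{37}{39}\right) 0 = 0$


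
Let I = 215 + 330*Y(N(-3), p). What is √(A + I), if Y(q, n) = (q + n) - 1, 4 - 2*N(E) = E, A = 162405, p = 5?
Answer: √165095 ≈ 406.32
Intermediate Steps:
N(E) = 2 - E/2
Y(q, n) = -1 + n + q (Y(q, n) = (n + q) - 1 = -1 + n + q)
I = 2690 (I = 215 + 330*(-1 + 5 + (2 - ½*(-3))) = 215 + 330*(-1 + 5 + (2 + 3/2)) = 215 + 330*(-1 + 5 + 7/2) = 215 + 330*(15/2) = 215 + 2475 = 2690)
√(A + I) = √(162405 + 2690) = √165095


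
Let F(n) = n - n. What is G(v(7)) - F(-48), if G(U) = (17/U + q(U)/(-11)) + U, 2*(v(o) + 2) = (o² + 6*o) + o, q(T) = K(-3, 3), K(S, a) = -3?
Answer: 24627/517 ≈ 47.634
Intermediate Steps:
q(T) = -3
v(o) = -2 + o²/2 + 7*o/2 (v(o) = -2 + ((o² + 6*o) + o)/2 = -2 + (o² + 7*o)/2 = -2 + (o²/2 + 7*o/2) = -2 + o²/2 + 7*o/2)
F(n) = 0
G(U) = 3/11 + U + 17/U (G(U) = (17/U - 3/(-11)) + U = (17/U - 3*(-1/11)) + U = (17/U + 3/11) + U = (3/11 + 17/U) + U = 3/11 + U + 17/U)
G(v(7)) - F(-48) = (3/11 + (-2 + (½)*7² + (7/2)*7) + 17/(-2 + (½)*7² + (7/2)*7)) - 1*0 = (3/11 + (-2 + (½)*49 + 49/2) + 17/(-2 + (½)*49 + 49/2)) + 0 = (3/11 + (-2 + 49/2 + 49/2) + 17/(-2 + 49/2 + 49/2)) + 0 = (3/11 + 47 + 17/47) + 0 = 24627/517 + 0 = 24627/517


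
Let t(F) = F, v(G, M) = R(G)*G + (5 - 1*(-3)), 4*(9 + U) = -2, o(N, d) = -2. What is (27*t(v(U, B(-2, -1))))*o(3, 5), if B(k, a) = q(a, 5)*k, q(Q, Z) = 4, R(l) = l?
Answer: -10611/2 ≈ -5305.5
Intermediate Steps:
B(k, a) = 4*k
U = -19/2 (U = -9 + (¼)*(-2) = -9 - ½ = -19/2 ≈ -9.5000)
v(G, M) = 8 + G² (v(G, M) = G*G + (5 - 1*(-3)) = G² + (5 + 3) = G² + 8 = 8 + G²)
(27*t(v(U, B(-2, -1))))*o(3, 5) = (27*(8 + (-19/2)²))*(-2) = (27*(8 + 361/4))*(-2) = (27*(393/4))*(-2) = (10611/4)*(-2) = -10611/2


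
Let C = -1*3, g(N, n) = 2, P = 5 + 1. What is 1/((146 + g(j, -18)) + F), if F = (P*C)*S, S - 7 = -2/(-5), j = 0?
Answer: 5/74 ≈ 0.067568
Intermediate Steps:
P = 6
S = 37/5 (S = 7 - 2/(-5) = 7 - 2*(-⅕) = 7 + ⅖ = 37/5 ≈ 7.4000)
C = -3
F = -666/5 (F = (6*(-3))*(37/5) = -18*37/5 = -666/5 ≈ -133.20)
1/((146 + g(j, -18)) + F) = 1/((146 + 2) - 666/5) = 1/(148 - 666/5) = 1/(74/5) = 5/74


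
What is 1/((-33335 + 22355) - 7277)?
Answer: -1/18257 ≈ -5.4774e-5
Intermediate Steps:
1/((-33335 + 22355) - 7277) = 1/(-10980 - 7277) = 1/(-18257) = -1/18257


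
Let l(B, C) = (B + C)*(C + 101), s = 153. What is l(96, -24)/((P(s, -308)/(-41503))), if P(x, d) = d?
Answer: 747054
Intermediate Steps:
l(B, C) = (101 + C)*(B + C) (l(B, C) = (B + C)*(101 + C) = (101 + C)*(B + C))
l(96, -24)/((P(s, -308)/(-41503))) = ((-24)² + 101*96 + 101*(-24) + 96*(-24))/((-308/(-41503))) = (576 + 9696 - 2424 - 2304)/((-308*(-1/41503))) = 5544/(4/539) = 5544*(539/4) = 747054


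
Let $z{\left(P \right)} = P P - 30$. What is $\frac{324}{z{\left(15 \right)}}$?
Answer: $\frac{108}{65} \approx 1.6615$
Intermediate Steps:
$z{\left(P \right)} = -30 + P^{2}$ ($z{\left(P \right)} = P^{2} - 30 = -30 + P^{2}$)
$\frac{324}{z{\left(15 \right)}} = \frac{324}{-30 + 15^{2}} = \frac{324}{-30 + 225} = \frac{324}{195} = 324 \cdot \frac{1}{195} = \frac{108}{65}$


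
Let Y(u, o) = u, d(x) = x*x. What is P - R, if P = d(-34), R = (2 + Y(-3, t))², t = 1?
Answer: 1155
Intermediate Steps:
d(x) = x²
R = 1 (R = (2 - 3)² = (-1)² = 1)
P = 1156 (P = (-34)² = 1156)
P - R = 1156 - 1*1 = 1156 - 1 = 1155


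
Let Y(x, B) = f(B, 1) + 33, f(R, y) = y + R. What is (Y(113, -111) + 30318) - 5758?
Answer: 24483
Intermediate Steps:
f(R, y) = R + y
Y(x, B) = 34 + B (Y(x, B) = (B + 1) + 33 = (1 + B) + 33 = 34 + B)
(Y(113, -111) + 30318) - 5758 = ((34 - 111) + 30318) - 5758 = (-77 + 30318) - 5758 = 30241 - 5758 = 24483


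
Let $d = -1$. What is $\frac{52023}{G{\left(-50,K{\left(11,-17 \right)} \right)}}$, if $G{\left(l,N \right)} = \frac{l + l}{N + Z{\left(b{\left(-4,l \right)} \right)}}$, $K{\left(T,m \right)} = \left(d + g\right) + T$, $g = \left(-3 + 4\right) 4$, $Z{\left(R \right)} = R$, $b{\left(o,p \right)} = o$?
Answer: $- \frac{52023}{10} \approx -5202.3$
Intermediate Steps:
$g = 4$ ($g = 1 \cdot 4 = 4$)
$K{\left(T,m \right)} = 3 + T$ ($K{\left(T,m \right)} = \left(-1 + 4\right) + T = 3 + T$)
$G{\left(l,N \right)} = \frac{2 l}{-4 + N}$ ($G{\left(l,N \right)} = \frac{l + l}{N - 4} = \frac{2 l}{-4 + N}$)
$\frac{52023}{G{\left(-50,K{\left(11,-17 \right)} \right)}} = \frac{52023}{2 \left(-50\right) \frac{1}{-4 + \left(3 + 11\right)}} = \frac{52023}{2 \left(-50\right) \frac{1}{-4 + 14}} = \frac{52023}{2 \left(-50\right) \frac{1}{10}} = \frac{52023}{-10} = 52023 \left(- \frac{1}{10}\right) = - \frac{52023}{10}$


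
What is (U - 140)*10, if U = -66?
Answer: -2060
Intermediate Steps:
(U - 140)*10 = (-66 - 140)*10 = -206*10 = -2060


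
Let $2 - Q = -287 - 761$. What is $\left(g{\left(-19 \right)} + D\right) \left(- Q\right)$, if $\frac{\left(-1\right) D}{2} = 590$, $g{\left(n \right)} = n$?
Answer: $1258950$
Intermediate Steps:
$Q = 1050$ ($Q = 2 - \left(-287 - 761\right) = 2 - -1048 = 2 + 1048 = 1050$)
$D = -1180$ ($D = \left(-2\right) 590 = -1180$)
$\left(g{\left(-19 \right)} + D\right) \left(- Q\right) = \left(-19 - 1180\right) \left(\left(-1\right) 1050\right) = \left(-1199\right) \left(-1050\right) = 1258950$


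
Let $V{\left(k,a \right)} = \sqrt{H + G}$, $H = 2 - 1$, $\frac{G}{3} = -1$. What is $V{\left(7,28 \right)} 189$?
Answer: $189 i \sqrt{2} \approx 267.29 i$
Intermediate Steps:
$G = -3$ ($G = 3 \left(-1\right) = -3$)
$H = 1$
$V{\left(k,a \right)} = i \sqrt{2}$ ($V{\left(k,a \right)} = \sqrt{1 - 3} = \sqrt{-2} = i \sqrt{2}$)
$V{\left(7,28 \right)} 189 = i \sqrt{2} \cdot 189 = 189 i \sqrt{2}$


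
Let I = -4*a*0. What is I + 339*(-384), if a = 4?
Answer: -130176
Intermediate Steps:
I = 0 (I = -4*4*0 = -16*0 = 0)
I + 339*(-384) = 0 + 339*(-384) = 0 - 130176 = -130176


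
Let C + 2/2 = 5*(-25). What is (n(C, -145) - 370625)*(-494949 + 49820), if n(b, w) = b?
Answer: 165032021879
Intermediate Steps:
C = -126 (C = -1 + 5*(-25) = -1 - 125 = -126)
(n(C, -145) - 370625)*(-494949 + 49820) = (-126 - 370625)*(-494949 + 49820) = -370751*(-445129) = 165032021879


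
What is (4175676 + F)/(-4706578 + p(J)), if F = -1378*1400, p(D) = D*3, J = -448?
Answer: -1123238/2353961 ≈ -0.47717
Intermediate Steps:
p(D) = 3*D
F = -1929200
(4175676 + F)/(-4706578 + p(J)) = (4175676 - 1929200)/(-4706578 + 3*(-448)) = 2246476/(-4706578 - 1344) = 2246476/(-4707922) = 2246476*(-1/4707922) = -1123238/2353961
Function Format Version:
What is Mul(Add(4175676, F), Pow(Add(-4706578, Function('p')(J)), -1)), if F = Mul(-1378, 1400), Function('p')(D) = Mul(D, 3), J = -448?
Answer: Rational(-1123238, 2353961) ≈ -0.47717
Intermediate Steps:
Function('p')(D) = Mul(3, D)
F = -1929200
Mul(Add(4175676, F), Pow(Add(-4706578, Function('p')(J)), -1)) = Mul(Add(4175676, -1929200), Pow(Add(-4706578, Mul(3, -448)), -1)) = Mul(2246476, Pow(Add(-4706578, -1344), -1)) = Mul(2246476, Pow(-4707922, -1)) = Mul(2246476, Rational(-1, 4707922)) = Rational(-1123238, 2353961)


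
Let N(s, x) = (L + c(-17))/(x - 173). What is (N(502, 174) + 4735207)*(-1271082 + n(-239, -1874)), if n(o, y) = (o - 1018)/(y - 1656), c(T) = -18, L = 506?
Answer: -4249735219871217/706 ≈ -6.0195e+12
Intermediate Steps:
N(s, x) = 488/(-173 + x) (N(s, x) = (506 - 18)/(x - 173) = 488/(-173 + x))
n(o, y) = (-1018 + o)/(-1656 + y)
(N(502, 174) + 4735207)*(-1271082 + n(-239, -1874)) = (488/(-173 + 174) + 4735207)*(-1271082 + (-1018 - 239)/(-1656 - 1874)) = (488/1 + 4735207)*(-1271082 - 1257/(-3530)) = (488*1 + 4735207)*(-1271082 - 1/3530*(-1257)) = (488 + 4735207)*(-1271082 + 1257/3530) = 4735695*(-4486918203/3530) = -4249735219871217/706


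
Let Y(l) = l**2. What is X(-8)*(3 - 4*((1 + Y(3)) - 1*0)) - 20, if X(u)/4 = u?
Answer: 1164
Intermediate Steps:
X(u) = 4*u
X(-8)*(3 - 4*((1 + Y(3)) - 1*0)) - 20 = (4*(-8))*(3 - 4*((1 + 3**2) - 1*0)) - 20 = -32*(3 - 4*((1 + 9) + 0)) - 20 = -32*(3 - 4*(10 + 0)) - 20 = -32*(3 - 4*10) - 20 = -32*(3 - 40) - 20 = -32*(-37) - 20 = 1184 - 20 = 1164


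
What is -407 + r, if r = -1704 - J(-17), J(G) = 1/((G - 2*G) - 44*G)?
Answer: -1614916/765 ≈ -2111.0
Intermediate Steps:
J(G) = -1/(45*G) (J(G) = 1/(-G - 44*G) = 1/(-45*G) = -1/(45*G))
r = -1303561/765 (r = -1704 - (-1)/(45*(-17)) = -1704 - (-1)*(-1)/(45*17) = -1704 - 1*1/765 = -1704 - 1/765 = -1303561/765 ≈ -1704.0)
-407 + r = -407 - 1303561/765 = -1614916/765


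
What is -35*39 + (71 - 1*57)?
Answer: -1351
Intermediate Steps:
-35*39 + (71 - 1*57) = -1365 + (71 - 57) = -1365 + 14 = -1351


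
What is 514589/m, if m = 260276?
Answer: 514589/260276 ≈ 1.9771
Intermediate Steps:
514589/m = 514589/260276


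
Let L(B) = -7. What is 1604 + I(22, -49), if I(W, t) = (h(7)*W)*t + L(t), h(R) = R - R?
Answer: 1597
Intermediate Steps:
h(R) = 0
I(W, t) = -7 (I(W, t) = (0*W)*t - 7 = 0*t - 7 = 0 - 7 = -7)
1604 + I(22, -49) = 1604 - 7 = 1597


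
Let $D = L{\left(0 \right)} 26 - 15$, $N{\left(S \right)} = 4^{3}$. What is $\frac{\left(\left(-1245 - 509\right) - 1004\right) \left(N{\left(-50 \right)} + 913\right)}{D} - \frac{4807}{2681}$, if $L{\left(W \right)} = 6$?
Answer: $- \frac{7224809233}{378021} \approx -19112.0$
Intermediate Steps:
$N{\left(S \right)} = 64$
$D = 141$ ($D = 6 \cdot 26 - 15 = 156 - 15 = 141$)
$\frac{\left(\left(-1245 - 509\right) - 1004\right) \left(N{\left(-50 \right)} + 913\right)}{D} - \frac{4807}{2681} = \frac{\left(\left(-1245 - 509\right) - 1004\right) \left(64 + 913\right)}{141} - \frac{4807}{2681} = \left(\left(-1245 - 509\right) - 1004\right) 977 \cdot \frac{1}{141} - \frac{4807}{2681} = \left(-1754 - 1004\right) 977 \cdot \frac{1}{141} - \frac{4807}{2681} = \left(-2758\right) 977 \cdot \frac{1}{141} - \frac{4807}{2681} = \left(-2694566\right) \frac{1}{141} - \frac{4807}{2681} = - \frac{2694566}{141} - \frac{4807}{2681} = - \frac{7224809233}{378021}$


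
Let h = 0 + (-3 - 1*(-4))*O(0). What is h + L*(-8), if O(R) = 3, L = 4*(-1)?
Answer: 35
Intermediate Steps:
L = -4
h = 3 (h = 0 + (-3 - 1*(-4))*3 = 0 + (-3 + 4)*3 = 0 + 1*3 = 0 + 3 = 3)
h + L*(-8) = 3 - 4*(-8) = 3 + 32 = 35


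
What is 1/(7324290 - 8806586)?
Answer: -1/1482296 ≈ -6.7463e-7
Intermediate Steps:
1/(7324290 - 8806586) = 1/(-1482296) = -1/1482296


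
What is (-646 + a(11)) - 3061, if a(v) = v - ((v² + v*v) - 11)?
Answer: -3927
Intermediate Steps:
a(v) = 11 + v - 2*v² (a(v) = v - ((v² + v²) - 11) = v - (2*v² - 11) = v - (-11 + 2*v²) = v + (11 - 2*v²) = 11 + v - 2*v²)
(-646 + a(11)) - 3061 = (-646 + (11 + 11 - 2*11²)) - 3061 = (-646 + (11 + 11 - 2*121)) - 3061 = (-646 + (11 + 11 - 242)) - 3061 = (-646 - 220) - 3061 = -866 - 3061 = -3927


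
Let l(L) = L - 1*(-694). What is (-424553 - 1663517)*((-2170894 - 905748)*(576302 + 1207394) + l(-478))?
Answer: 11458898077332211120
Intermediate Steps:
l(L) = 694 + L (l(L) = L + 694 = 694 + L)
(-424553 - 1663517)*((-2170894 - 905748)*(576302 + 1207394) + l(-478)) = (-424553 - 1663517)*((-2170894 - 905748)*(576302 + 1207394) + (694 - 478)) = -2088070*(-3076642*1783696 + 216) = -2088070*(-5487794028832 + 216) = -2088070*(-5487794028616) = 11458898077332211120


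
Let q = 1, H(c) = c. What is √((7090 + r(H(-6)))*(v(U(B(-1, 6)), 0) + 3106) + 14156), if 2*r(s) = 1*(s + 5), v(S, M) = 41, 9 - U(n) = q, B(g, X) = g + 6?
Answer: 5*√3571970/2 ≈ 4724.9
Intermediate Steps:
B(g, X) = 6 + g
U(n) = 8 (U(n) = 9 - 1*1 = 9 - 1 = 8)
r(s) = 5/2 + s/2 (r(s) = (1*(s + 5))/2 = (1*(5 + s))/2 = (5 + s)/2 = 5/2 + s/2)
√((7090 + r(H(-6)))*(v(U(B(-1, 6)), 0) + 3106) + 14156) = √((7090 + (5/2 + (½)*(-6)))*(41 + 3106) + 14156) = √((7090 + (5/2 - 3))*3147 + 14156) = √((7090 - ½)*3147 + 14156) = √((14179/2)*3147 + 14156) = √(44621313/2 + 14156) = √(44649625/2) = 5*√3571970/2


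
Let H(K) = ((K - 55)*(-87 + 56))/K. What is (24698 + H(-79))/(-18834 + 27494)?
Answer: 486747/171035 ≈ 2.8459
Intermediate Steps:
H(K) = (1705 - 31*K)/K (H(K) = ((-55 + K)*(-31))/K = (1705 - 31*K)/K)
(24698 + H(-79))/(-18834 + 27494) = (24698 + (-31 + 1705/(-79)))/(-18834 + 27494) = (24698 + (-31 + 1705*(-1/79)))/8660 = (24698 + (-31 - 1705/79))*(1/8660) = (24698 - 4154/79)*(1/8660) = (1946988/79)*(1/8660) = 486747/171035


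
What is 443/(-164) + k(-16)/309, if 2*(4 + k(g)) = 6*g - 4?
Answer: -48581/16892 ≈ -2.8760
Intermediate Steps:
k(g) = -6 + 3*g (k(g) = -4 + (6*g - 4)/2 = -4 + (-4 + 6*g)/2 = -4 + (-2 + 3*g) = -6 + 3*g)
443/(-164) + k(-16)/309 = 443/(-164) + (-6 + 3*(-16))/309 = 443*(-1/164) + (-6 - 48)*(1/309) = -443/164 - 54*1/309 = -443/164 - 18/103 = -48581/16892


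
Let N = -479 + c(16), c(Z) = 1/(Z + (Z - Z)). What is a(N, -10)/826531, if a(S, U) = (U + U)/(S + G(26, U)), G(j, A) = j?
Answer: 320/5989870157 ≈ 5.3424e-8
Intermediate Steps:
c(Z) = 1/Z (c(Z) = 1/(Z + 0) = 1/Z)
N = -7663/16 (N = -479 + 1/16 = -7663/16 ≈ -478.94)
a(S, U) = 2*U/(26 + S) (a(S, U) = (U + U)/(S + 26) = (2*U)/(26 + S) = 2*U/(26 + S))
a(N, -10)/826531 = (2*(-10)/(26 - 7663/16))/826531 = (2*(-10)/(-7247/16))*(1/826531) = (2*(-10)*(-16/7247))*(1/826531) = (320/7247)*(1/826531) = 320/5989870157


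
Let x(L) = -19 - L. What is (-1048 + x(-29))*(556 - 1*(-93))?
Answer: -673662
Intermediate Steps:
(-1048 + x(-29))*(556 - 1*(-93)) = (-1048 + (-19 - 1*(-29)))*(556 - 1*(-93)) = (-1048 + (-19 + 29))*(556 + 93) = (-1048 + 10)*649 = -1038*649 = -673662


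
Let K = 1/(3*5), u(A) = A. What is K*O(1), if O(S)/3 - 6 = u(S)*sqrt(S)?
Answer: 7/5 ≈ 1.4000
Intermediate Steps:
O(S) = 18 + 3*S**(3/2) (O(S) = 18 + 3*(S*sqrt(S)) = 18 + 3*S**(3/2))
K = 1/15 ≈ 0.066667
K*O(1) = (18 + 3*1**(3/2))/15 = (18 + 3*1)/15 = (18 + 3)/15 = (1/15)*21 = 7/5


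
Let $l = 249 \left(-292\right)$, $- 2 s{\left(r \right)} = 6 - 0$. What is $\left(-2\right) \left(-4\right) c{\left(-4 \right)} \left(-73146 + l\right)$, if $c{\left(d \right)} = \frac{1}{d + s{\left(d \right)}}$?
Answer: $\frac{1166832}{7} \approx 1.6669 \cdot 10^{5}$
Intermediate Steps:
$s{\left(r \right)} = -3$ ($s{\left(r \right)} = - \frac{6 - 0}{2} = - \frac{6 + 0}{2} = \left(- \frac{1}{2}\right) 6 = -3$)
$c{\left(d \right)} = \frac{1}{-3 + d}$ ($c{\left(d \right)} = \frac{1}{d - 3} = \frac{1}{-3 + d}$)
$l = -72708$
$\left(-2\right) \left(-4\right) c{\left(-4 \right)} \left(-73146 + l\right) = \frac{\left(-2\right) \left(-4\right)}{-3 - 4} \left(-73146 - 72708\right) = \frac{8}{-7} \left(-145854\right) = 8 \left(- \frac{1}{7}\right) \left(-145854\right) = \left(- \frac{8}{7}\right) \left(-145854\right) = \frac{1166832}{7}$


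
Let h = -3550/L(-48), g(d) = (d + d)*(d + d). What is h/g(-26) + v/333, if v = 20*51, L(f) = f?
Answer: 7420555/2401152 ≈ 3.0904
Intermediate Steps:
g(d) = 4*d**2 (g(d) = (2*d)*(2*d) = 4*d**2)
h = 1775/24 (h = -3550/(-48) = -3550*(-1/48) = 1775/24 ≈ 73.958)
v = 1020
h/g(-26) + v/333 = 1775/(24*((4*(-26)**2))) + 1020/333 = 1775/(24*((4*676))) + 1020*(1/333) = (1775/24)/2704 + 340/111 = (1775/24)*(1/2704) + 340/111 = 1775/64896 + 340/111 = 7420555/2401152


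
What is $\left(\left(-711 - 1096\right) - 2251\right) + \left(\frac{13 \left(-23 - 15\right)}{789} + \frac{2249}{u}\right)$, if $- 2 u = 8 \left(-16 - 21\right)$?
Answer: $- \frac{472159427}{116772} \approx -4043.4$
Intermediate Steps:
$u = 148$ ($u = - \frac{8 \left(-16 - 21\right)}{2} = - \frac{8 \left(-37\right)}{2} = \left(- \frac{1}{2}\right) \left(-296\right) = 148$)
$\left(\left(-711 - 1096\right) - 2251\right) + \left(\frac{13 \left(-23 - 15\right)}{789} + \frac{2249}{u}\right) = \left(\left(-711 - 1096\right) - 2251\right) + \left(\frac{13 \left(-23 - 15\right)}{789} + \frac{2249}{148}\right) = \left(\left(-711 - 1096\right) - 2251\right) + \left(13 \left(-38\right) \frac{1}{789} + 2249 \cdot \frac{1}{148}\right) = \left(-1807 - 2251\right) + \left(\left(-494\right) \frac{1}{789} + \frac{2249}{148}\right) = -4058 + \left(- \frac{494}{789} + \frac{2249}{148}\right) = -4058 + \frac{1701349}{116772} = - \frac{472159427}{116772}$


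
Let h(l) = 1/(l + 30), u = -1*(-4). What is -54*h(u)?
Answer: -27/17 ≈ -1.5882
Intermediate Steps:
u = 4
h(l) = 1/(30 + l)
-54*h(u) = -54/(30 + 4) = -54/34 = -54*1/34 = -27/17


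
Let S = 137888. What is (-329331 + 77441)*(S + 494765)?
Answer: -159358964170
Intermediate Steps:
(-329331 + 77441)*(S + 494765) = (-329331 + 77441)*(137888 + 494765) = -251890*632653 = -159358964170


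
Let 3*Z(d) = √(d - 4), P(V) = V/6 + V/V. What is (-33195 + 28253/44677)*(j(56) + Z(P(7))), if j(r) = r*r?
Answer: -4650765653632/44677 - 741512381*I*√66/402093 ≈ -1.041e+8 - 14982.0*I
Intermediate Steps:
P(V) = 1 + V/6 (P(V) = V*(⅙) + 1 = V/6 + 1 = 1 + V/6)
Z(d) = √(-4 + d)/3 (Z(d) = √(d - 4)/3 = √(-4 + d)/3)
j(r) = r²
(-33195 + 28253/44677)*(j(56) + Z(P(7))) = (-33195 + 28253/44677)*(56² + √(-4 + (1 + (⅙)*7))/3) = (-33195 + 28253*(1/44677))*(3136 + √(-4 + (1 + 7/6))/3) = (-33195 + 28253/44677)*(3136 + √(-4 + 13/6)/3) = -1483024762*(3136 + √(-11/6)/3)/44677 = -1483024762*(3136 + (I*√66/6)/3)/44677 = -1483024762*(3136 + I*√66/18)/44677 = -4650765653632/44677 - 741512381*I*√66/402093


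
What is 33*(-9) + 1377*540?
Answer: 743283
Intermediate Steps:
33*(-9) + 1377*540 = -297 + 743580 = 743283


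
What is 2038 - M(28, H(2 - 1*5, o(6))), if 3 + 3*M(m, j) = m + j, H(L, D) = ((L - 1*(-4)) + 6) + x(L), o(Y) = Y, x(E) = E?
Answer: 6085/3 ≈ 2028.3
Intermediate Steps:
H(L, D) = 10 + 2*L (H(L, D) = ((L - 1*(-4)) + 6) + L = ((L + 4) + 6) + L = ((4 + L) + 6) + L = (10 + L) + L = 10 + 2*L)
M(m, j) = -1 + j/3 + m/3 (M(m, j) = -1 + (m + j)/3 = -1 + (j + m)/3 = -1 + (j/3 + m/3) = -1 + j/3 + m/3)
2038 - M(28, H(2 - 1*5, o(6))) = 2038 - (-1 + (10 + 2*(2 - 1*5))/3 + (1/3)*28) = 2038 - (-1 + (10 + 2*(2 - 5))/3 + 28/3) = 2038 - (-1 + (10 + 2*(-3))/3 + 28/3) = 2038 - (-1 + (10 - 6)/3 + 28/3) = 2038 - (-1 + (1/3)*4 + 28/3) = 2038 - (-1 + 4/3 + 28/3) = 2038 - 1*29/3 = 2038 - 29/3 = 6085/3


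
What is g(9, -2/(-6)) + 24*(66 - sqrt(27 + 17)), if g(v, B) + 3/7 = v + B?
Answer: 33451/21 - 48*sqrt(11) ≈ 1433.7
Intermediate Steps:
g(v, B) = -3/7 + B + v (g(v, B) = -3/7 + (v + B) = -3/7 + (B + v) = -3/7 + B + v)
g(9, -2/(-6)) + 24*(66 - sqrt(27 + 17)) = (-3/7 - 2/(-6) + 9) + 24*(66 - sqrt(27 + 17)) = (-3/7 - 2*(-1/6) + 9) + 24*(66 - sqrt(44)) = (-3/7 + 1/3 + 9) + 24*(66 - 2*sqrt(11)) = 187/21 + 24*(66 - 2*sqrt(11)) = 187/21 + (1584 - 48*sqrt(11)) = 33451/21 - 48*sqrt(11)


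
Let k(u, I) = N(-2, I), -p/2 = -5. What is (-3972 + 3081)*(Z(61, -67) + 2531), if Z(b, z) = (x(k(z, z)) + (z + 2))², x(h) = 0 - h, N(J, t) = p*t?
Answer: -328383396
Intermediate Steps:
p = 10 (p = -2*(-5) = 10)
N(J, t) = 10*t
k(u, I) = 10*I
x(h) = -h
Z(b, z) = (2 - 9*z)² (Z(b, z) = (-10*z + (z + 2))² = (-10*z + (2 + z))² = (2 - 9*z)²)
(-3972 + 3081)*(Z(61, -67) + 2531) = (-3972 + 3081)*((-2 + 9*(-67))² + 2531) = -891*((-2 - 603)² + 2531) = -891*((-605)² + 2531) = -891*(366025 + 2531) = -891*368556 = -328383396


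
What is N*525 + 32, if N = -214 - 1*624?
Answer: -439918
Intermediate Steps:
N = -838 (N = -214 - 624 = -838)
N*525 + 32 = -838*525 + 32 = -439950 + 32 = -439918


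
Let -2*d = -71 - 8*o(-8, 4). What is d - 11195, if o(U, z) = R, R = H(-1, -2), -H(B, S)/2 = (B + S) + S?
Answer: -22239/2 ≈ -11120.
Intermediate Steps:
H(B, S) = -4*S - 2*B (H(B, S) = -2*((B + S) + S) = -2*(B + 2*S) = -4*S - 2*B)
R = 10 (R = -4*(-2) - 2*(-1) = 8 + 2 = 10)
o(U, z) = 10
d = 151/2 (d = -(-71 - 8*10)/2 = -(-71 - 80)/2 = -1/2*(-151) = 151/2 ≈ 75.500)
d - 11195 = 151/2 - 11195 = -22239/2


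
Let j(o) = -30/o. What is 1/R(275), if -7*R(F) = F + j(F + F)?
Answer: -385/15122 ≈ -0.025460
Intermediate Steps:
R(F) = -F/7 + 15/(7*F) (R(F) = -(F - 30/(F + F))/7 = -(F - 30*1/(2*F))/7 = -(F - 15/F)/7 = -F/7 + 15/(7*F))
1/R(275) = 1/((⅐)*(15 - 1*275²)/275) = 1/((⅐)*(1/275)*(15 - 1*75625)) = 1/((⅐)*(1/275)*(15 - 75625)) = 1/((⅐)*(1/275)*(-75610)) = 1/(-15122/385) = -385/15122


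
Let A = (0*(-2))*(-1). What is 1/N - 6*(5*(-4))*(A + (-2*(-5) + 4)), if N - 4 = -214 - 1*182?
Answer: 658559/392 ≈ 1680.0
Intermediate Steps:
N = -392 (N = 4 + (-214 - 1*182) = 4 + (-214 - 182) = 4 - 396 = -392)
A = 0 (A = 0*(-1) = 0)
1/N - 6*(5*(-4))*(A + (-2*(-5) + 4)) = 1/(-392) - 6*(5*(-4))*(0 + (-2*(-5) + 4)) = -1/392 - 6*(-20)*(0 + (10 + 4)) = -1/392 - (-120)*(0 + 14) = -1/392 - (-120)*14 = -1/392 - 1*(-1680) = -1/392 + 1680 = 658559/392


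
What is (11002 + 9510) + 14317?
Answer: 34829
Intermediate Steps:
(11002 + 9510) + 14317 = 20512 + 14317 = 34829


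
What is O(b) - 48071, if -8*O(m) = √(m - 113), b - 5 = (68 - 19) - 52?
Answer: -48071 - I*√111/8 ≈ -48071.0 - 1.317*I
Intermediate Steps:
b = 2 (b = 5 + ((68 - 19) - 52) = 5 + (49 - 52) = 5 - 3 = 2)
O(m) = -√(-113 + m)/8 (O(m) = -√(m - 113)/8 = -√(-113 + m)/8)
O(b) - 48071 = -√(-113 + 2)/8 - 48071 = -I*√111/8 - 48071 = -48071 - I*√111/8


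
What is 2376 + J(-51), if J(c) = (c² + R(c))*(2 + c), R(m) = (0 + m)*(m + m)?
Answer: -379971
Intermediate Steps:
R(m) = 2*m² (R(m) = m*(2*m) = 2*m²)
J(c) = 3*c²*(2 + c) (J(c) = (c² + 2*c²)*(2 + c) = (3*c²)*(2 + c) = 3*c²*(2 + c))
2376 + J(-51) = 2376 + 3*(-51)²*(2 - 51) = 2376 + 3*2601*(-49) = 2376 - 382347 = -379971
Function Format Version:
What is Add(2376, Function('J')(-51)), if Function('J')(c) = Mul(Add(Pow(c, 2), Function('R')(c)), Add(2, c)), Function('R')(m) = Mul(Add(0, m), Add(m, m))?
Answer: -379971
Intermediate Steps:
Function('R')(m) = Mul(2, Pow(m, 2)) (Function('R')(m) = Mul(m, Mul(2, m)) = Mul(2, Pow(m, 2)))
Function('J')(c) = Mul(3, Pow(c, 2), Add(2, c)) (Function('J')(c) = Mul(Add(Pow(c, 2), Mul(2, Pow(c, 2))), Add(2, c)) = Mul(Mul(3, Pow(c, 2)), Add(2, c)) = Mul(3, Pow(c, 2), Add(2, c)))
Add(2376, Function('J')(-51)) = Add(2376, Mul(3, Pow(-51, 2), Add(2, -51))) = Add(2376, Mul(3, 2601, -49)) = Add(2376, -382347) = -379971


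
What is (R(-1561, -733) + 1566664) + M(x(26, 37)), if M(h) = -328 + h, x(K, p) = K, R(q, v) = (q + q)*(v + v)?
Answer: 6143214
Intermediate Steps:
R(q, v) = 4*q*v (R(q, v) = (2*q)*(2*v) = 4*q*v)
(R(-1561, -733) + 1566664) + M(x(26, 37)) = (4*(-1561)*(-733) + 1566664) + (-328 + 26) = (4576852 + 1566664) - 302 = 6143516 - 302 = 6143214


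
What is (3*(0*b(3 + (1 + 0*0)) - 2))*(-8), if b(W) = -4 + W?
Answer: 48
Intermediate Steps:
(3*(0*b(3 + (1 + 0*0)) - 2))*(-8) = (3*(0*(-4 + (3 + (1 + 0*0))) - 2))*(-8) = (3*(0*(-4 + (3 + (1 + 0))) - 2))*(-8) = (3*(0*(-4 + (3 + 1)) - 2))*(-8) = (3*(0*(-4 + 4) - 2))*(-8) = (3*(0*0 - 2))*(-8) = (3*(0 - 2))*(-8) = (3*(-2))*(-8) = -6*(-8) = 48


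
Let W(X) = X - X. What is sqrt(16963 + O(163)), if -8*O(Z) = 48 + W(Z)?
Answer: sqrt(16957) ≈ 130.22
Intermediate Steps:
W(X) = 0
O(Z) = -6 (O(Z) = -(48 + 0)/8 = -1/8*48 = -6)
sqrt(16963 + O(163)) = sqrt(16963 - 6) = sqrt(16957)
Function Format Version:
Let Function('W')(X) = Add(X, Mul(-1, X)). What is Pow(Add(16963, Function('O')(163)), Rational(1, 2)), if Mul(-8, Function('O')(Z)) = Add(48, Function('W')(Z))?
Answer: Pow(16957, Rational(1, 2)) ≈ 130.22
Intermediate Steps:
Function('W')(X) = 0
Function('O')(Z) = -6 (Function('O')(Z) = Mul(Rational(-1, 8), Add(48, 0)) = Mul(Rational(-1, 8), 48) = -6)
Pow(Add(16963, Function('O')(163)), Rational(1, 2)) = Pow(Add(16963, -6), Rational(1, 2)) = Pow(16957, Rational(1, 2))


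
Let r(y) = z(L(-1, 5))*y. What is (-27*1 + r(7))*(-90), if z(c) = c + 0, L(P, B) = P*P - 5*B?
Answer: 17550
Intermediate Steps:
L(P, B) = P² - 5*B
z(c) = c
r(y) = -24*y (r(y) = ((-1)² - 5*5)*y = (1 - 25)*y = -24*y)
(-27*1 + r(7))*(-90) = (-27*1 - 24*7)*(-90) = (-27 - 168)*(-90) = -195*(-90) = 17550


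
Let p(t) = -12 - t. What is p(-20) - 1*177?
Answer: -169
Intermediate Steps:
p(-20) - 1*177 = (-12 - 1*(-20)) - 1*177 = (-12 + 20) - 177 = 8 - 177 = -169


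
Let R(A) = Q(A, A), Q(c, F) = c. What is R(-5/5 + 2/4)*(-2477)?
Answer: 2477/2 ≈ 1238.5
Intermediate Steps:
R(A) = A
R(-5/5 + 2/4)*(-2477) = (-5/5 + 2/4)*(-2477) = (-5*1/5 + 2*(1/4))*(-2477) = (-1 + 1/2)*(-2477) = -1/2*(-2477) = 2477/2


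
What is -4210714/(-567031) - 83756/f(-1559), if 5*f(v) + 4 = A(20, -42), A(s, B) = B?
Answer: 118827467512/13041713 ≈ 9111.3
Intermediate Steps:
f(v) = -46/5 (f(v) = -⅘ + (⅕)*(-42) = -⅘ - 42/5 = -46/5)
-4210714/(-567031) - 83756/f(-1559) = -4210714/(-567031) - 83756/(-46/5) = -4210714*(-1/567031) - 83756*(-5/46) = 4210714/567031 + 209390/23 = 118827467512/13041713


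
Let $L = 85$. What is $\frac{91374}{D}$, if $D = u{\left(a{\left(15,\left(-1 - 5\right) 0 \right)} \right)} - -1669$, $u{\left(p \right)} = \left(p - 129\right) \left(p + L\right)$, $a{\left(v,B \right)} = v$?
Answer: $- \frac{91374}{9731} \approx -9.39$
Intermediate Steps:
$u{\left(p \right)} = \left(-129 + p\right) \left(85 + p\right)$ ($u{\left(p \right)} = \left(p - 129\right) \left(p + 85\right) = \left(-129 + p\right) \left(85 + p\right)$)
$D = -9731$ ($D = \left(-10965 + 15^{2} - 660\right) - -1669 = \left(-10965 + 225 - 660\right) + 1669 = -11400 + 1669 = -9731$)
$\frac{91374}{D} = \frac{91374}{-9731} = 91374 \left(- \frac{1}{9731}\right) = - \frac{91374}{9731}$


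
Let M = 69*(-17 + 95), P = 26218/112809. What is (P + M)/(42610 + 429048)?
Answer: 303582128/26603633661 ≈ 0.011411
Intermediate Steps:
P = 26218/112809 (P = 26218*(1/112809) = 26218/112809 ≈ 0.23241)
M = 5382 (M = 69*78 = 5382)
(P + M)/(42610 + 429048) = (26218/112809 + 5382)/(42610 + 429048) = (607164256/112809)/471658 = (607164256/112809)*(1/471658) = 303582128/26603633661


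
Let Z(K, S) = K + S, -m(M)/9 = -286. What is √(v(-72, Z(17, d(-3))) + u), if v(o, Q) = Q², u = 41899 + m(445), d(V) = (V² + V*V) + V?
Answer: √45497 ≈ 213.30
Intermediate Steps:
d(V) = V + 2*V² (d(V) = (V² + V²) + V = 2*V² + V = V + 2*V²)
m(M) = 2574 (m(M) = -9*(-286) = 2574)
u = 44473 (u = 41899 + 2574 = 44473)
√(v(-72, Z(17, d(-3))) + u) = √((17 - 3*(1 + 2*(-3)))² + 44473) = √((17 - 3*(1 - 6))² + 44473) = √((17 - 3*(-5))² + 44473) = √((17 + 15)² + 44473) = √(32² + 44473) = √(1024 + 44473) = √45497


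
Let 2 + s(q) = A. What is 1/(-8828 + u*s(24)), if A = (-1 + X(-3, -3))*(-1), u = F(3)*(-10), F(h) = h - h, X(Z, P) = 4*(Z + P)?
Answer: -1/8828 ≈ -0.00011328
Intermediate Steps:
X(Z, P) = 4*P + 4*Z (X(Z, P) = 4*(P + Z) = 4*P + 4*Z)
F(h) = 0
u = 0 (u = 0*(-10) = 0)
A = 25 (A = (-1 + (4*(-3) + 4*(-3)))*(-1) = (-1 + (-12 - 12))*(-1) = (-1 - 24)*(-1) = -25*(-1) = 25)
s(q) = 23 (s(q) = -2 + 25 = 23)
1/(-8828 + u*s(24)) = 1/(-8828 + 0*23) = 1/(-8828 + 0) = 1/(-8828) = -1/8828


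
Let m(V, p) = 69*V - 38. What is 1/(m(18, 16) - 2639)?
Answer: -1/1435 ≈ -0.00069686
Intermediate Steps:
m(V, p) = -38 + 69*V
1/(m(18, 16) - 2639) = 1/((-38 + 69*18) - 2639) = 1/((-38 + 1242) - 2639) = 1/(1204 - 2639) = 1/(-1435) = -1/1435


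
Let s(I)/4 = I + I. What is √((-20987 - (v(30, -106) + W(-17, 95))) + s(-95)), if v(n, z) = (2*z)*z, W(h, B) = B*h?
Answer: 2*I*√10651 ≈ 206.41*I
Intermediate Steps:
v(n, z) = 2*z²
s(I) = 8*I (s(I) = 4*(I + I) = 4*(2*I) = 8*I)
√((-20987 - (v(30, -106) + W(-17, 95))) + s(-95)) = √((-20987 - (2*(-106)² + 95*(-17))) + 8*(-95)) = √((-20987 - (2*11236 - 1615)) - 760) = √((-20987 - (22472 - 1615)) - 760) = √((-20987 - 1*20857) - 760) = √((-20987 - 20857) - 760) = √(-41844 - 760) = √(-42604) = 2*I*√10651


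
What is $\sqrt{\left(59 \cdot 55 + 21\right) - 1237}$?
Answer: $\sqrt{2029} \approx 45.044$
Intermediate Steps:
$\sqrt{\left(59 \cdot 55 + 21\right) - 1237} = \sqrt{\left(3245 + 21\right) - 1237} = \sqrt{3266 - 1237} = \sqrt{2029}$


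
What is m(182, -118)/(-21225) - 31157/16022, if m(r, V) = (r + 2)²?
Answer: -1203748157/340066950 ≈ -3.5397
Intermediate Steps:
m(r, V) = (2 + r)²
m(182, -118)/(-21225) - 31157/16022 = (2 + 182)²/(-21225) - 31157/16022 = 184²*(-1/21225) - 31157*1/16022 = 33856*(-1/21225) - 31157/16022 = -33856/21225 - 31157/16022 = -1203748157/340066950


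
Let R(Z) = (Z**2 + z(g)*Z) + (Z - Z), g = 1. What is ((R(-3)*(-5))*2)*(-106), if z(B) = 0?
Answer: 9540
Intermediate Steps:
R(Z) = Z**2 (R(Z) = (Z**2 + 0*Z) + (Z - Z) = (Z**2 + 0) + 0 = Z**2 + 0 = Z**2)
((R(-3)*(-5))*2)*(-106) = (((-3)**2*(-5))*2)*(-106) = ((9*(-5))*2)*(-106) = -45*2*(-106) = -90*(-106) = 9540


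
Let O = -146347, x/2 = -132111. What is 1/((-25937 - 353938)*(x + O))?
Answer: 1/155964898875 ≈ 6.4117e-12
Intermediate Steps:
x = -264222 (x = 2*(-132111) = -264222)
1/((-25937 - 353938)*(x + O)) = 1/((-25937 - 353938)*(-264222 - 146347)) = 1/(-379875*(-410569)) = 1/155964898875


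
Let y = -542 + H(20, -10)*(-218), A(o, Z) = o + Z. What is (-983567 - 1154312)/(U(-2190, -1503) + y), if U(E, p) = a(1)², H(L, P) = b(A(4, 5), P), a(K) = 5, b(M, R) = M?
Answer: 2137879/2479 ≈ 862.40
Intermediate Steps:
A(o, Z) = Z + o
H(L, P) = 9 (H(L, P) = 5 + 4 = 9)
y = -2504 (y = -542 + 9*(-218) = -542 - 1962 = -2504)
U(E, p) = 25 (U(E, p) = 5² = 25)
(-983567 - 1154312)/(U(-2190, -1503) + y) = (-983567 - 1154312)/(25 - 2504) = -2137879/(-2479) = -2137879*(-1/2479) = 2137879/2479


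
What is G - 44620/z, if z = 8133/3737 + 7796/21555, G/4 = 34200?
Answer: 24373268703900/204440467 ≈ 1.1922e+5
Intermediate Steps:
G = 136800 (G = 4*34200 = 136800)
z = 204440467/80551035 (z = 8133*(1/3737) + 7796*(1/21555) = 8133/3737 + 7796/21555 = 204440467/80551035 ≈ 2.5380)
G - 44620/z = 136800 - 44620/204440467/80551035 = 136800 - 44620*80551035/204440467 = 136800 - 1*3594187181700/204440467 = 136800 - 3594187181700/204440467 = 24373268703900/204440467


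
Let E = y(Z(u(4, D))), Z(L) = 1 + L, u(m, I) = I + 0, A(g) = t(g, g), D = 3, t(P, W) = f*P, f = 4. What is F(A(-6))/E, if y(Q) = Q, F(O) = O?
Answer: -6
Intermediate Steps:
t(P, W) = 4*P
A(g) = 4*g
u(m, I) = I
E = 4 (E = 1 + 3 = 4)
F(A(-6))/E = (4*(-6))/4 = -24*¼ = -6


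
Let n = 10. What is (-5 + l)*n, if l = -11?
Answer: -160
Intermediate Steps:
(-5 + l)*n = (-5 - 11)*10 = -16*10 = -160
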